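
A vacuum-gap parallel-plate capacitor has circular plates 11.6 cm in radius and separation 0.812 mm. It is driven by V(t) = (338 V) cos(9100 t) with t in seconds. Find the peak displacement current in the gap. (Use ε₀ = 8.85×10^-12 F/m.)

The displacement current equals the conduction current C dV/dt, which peaks at C V₀ ω.
With C = ε₀A/d = (8.85×10^-12)(0.04227)/(8.12×10^-4) = 4.607×10^-10 F and ω = 9100 rad/s, I_d,max = (4.607×10^-10)(338)(9100) = 1.42×10^-3 A.

1.42×10^-3 A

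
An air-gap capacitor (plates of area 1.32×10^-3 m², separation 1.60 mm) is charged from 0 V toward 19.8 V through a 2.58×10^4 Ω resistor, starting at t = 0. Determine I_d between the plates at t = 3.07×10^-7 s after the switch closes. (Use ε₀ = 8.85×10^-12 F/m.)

C = ε₀A/d = (8.85×10^-12)(1.32×10^-3)/(1.60×10^-3) = 7.301×10^-12 F and τ = RC = 1.884×10^-7 s. I_d in the gap equals the RC charging current.
I_d(t) = (V₀/R) e^(−t/τ) = 7.674×10^-4 · e^(−1.630) = 1.50×10^-4 A.

1.50×10^-4 A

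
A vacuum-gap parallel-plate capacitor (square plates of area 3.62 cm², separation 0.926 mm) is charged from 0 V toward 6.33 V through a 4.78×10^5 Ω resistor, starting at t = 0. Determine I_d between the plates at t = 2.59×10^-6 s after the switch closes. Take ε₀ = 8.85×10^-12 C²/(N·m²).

C = ε₀A/d = (8.85×10^-12)(3.62×10^-4)/(9.26×10^-4) = 3.460×10^-12 F and τ = RC = 1.654×10^-6 s. I_d in the gap equals the RC charging current.
I_d(t) = (V₀/R) e^(−t/τ) = 1.324×10^-5 · e^(−1.566) = 2.77×10^-6 A.

2.77×10^-6 A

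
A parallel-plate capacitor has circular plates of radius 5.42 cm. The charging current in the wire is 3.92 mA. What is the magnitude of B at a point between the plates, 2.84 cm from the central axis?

7.58×10^-9 T

Between the plates the displacement current equals the wire current: I_d = 3.92 mA = 3.92×10^-3 A.
For r < R the Ampère–Maxwell law gives B(2πr) = μ₀ I_d (r²/R²), so B = μ₀ I_d r/(2πR²) = (4π×10^-7)(3.92×10^-3)(0.0284)/(2π·0.0542²) = 7.58×10^-9 T.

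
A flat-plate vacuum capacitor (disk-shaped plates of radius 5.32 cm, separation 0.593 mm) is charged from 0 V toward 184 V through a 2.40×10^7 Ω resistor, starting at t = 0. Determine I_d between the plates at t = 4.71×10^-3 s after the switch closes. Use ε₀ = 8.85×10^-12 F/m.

1.75×10^-6 A

With C = ε₀A/d = (8.85×10^-12)(8.891×10^-3)/(5.93×10^-4) = 1.327×10^-10 F, the time constant is τ = RC = 3.185×10^-3 s, so t/τ = 1.479 and e^(−t/τ) = 0.2279.
I_d = I_cond = (V₀/R) e^(−t/τ) = (7.667×10^-6)(0.2279) = 1.75×10^-6 A.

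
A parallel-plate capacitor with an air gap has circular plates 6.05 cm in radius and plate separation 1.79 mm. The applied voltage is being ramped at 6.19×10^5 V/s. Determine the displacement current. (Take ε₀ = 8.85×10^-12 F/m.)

C = ε₀A/d = (8.85×10^-12)(0.01150)/(1.79×10^-3) = 5.686×10^-11 F.
I_d = C dV/dt = (5.686×10^-11)(6.19×10^5) = 3.52×10^-5 A.

3.52×10^-5 A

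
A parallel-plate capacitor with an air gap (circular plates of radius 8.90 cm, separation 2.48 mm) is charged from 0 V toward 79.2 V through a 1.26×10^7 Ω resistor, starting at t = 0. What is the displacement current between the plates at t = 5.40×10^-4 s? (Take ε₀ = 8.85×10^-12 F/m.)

C = ε₀A/d = (8.85×10^-12)(0.02488)/(2.48×10^-3) = 8.879×10^-11 F and τ = RC = 1.119×10^-3 s. I_d in the gap equals the RC charging current.
I_d(t) = (V₀/R) e^(−t/τ) = 6.286×10^-6 · e^(−0.4826) = 3.88×10^-6 A.

3.88×10^-6 A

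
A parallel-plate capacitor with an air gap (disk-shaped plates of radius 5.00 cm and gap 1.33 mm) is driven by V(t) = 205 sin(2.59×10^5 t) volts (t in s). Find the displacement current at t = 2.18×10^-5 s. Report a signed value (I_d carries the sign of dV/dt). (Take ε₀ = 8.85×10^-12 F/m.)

2.23×10^-3 A

dV/dt = (205)(2.59×10^5)·cos(5.6462) = 4.268×10^7 V/s.
I_d = C dV/dt with C = ε₀A/d = (8.85×10^-12)(7.854×10^-3)/(1.33×10^-3) = 5.226×10^-11 F, so I_d = (5.226×10^-11)(4.268×10^7) = 2.23×10^-3 A.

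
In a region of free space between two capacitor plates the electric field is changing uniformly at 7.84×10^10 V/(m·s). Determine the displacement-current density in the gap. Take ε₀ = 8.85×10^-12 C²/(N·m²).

J_d = ε₀ ∂E/∂t, so J_d = 0.694 A/m².

0.694 A/m²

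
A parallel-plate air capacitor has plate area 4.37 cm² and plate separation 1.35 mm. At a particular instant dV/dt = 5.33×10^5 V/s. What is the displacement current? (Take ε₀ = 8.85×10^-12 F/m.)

1.53×10^-6 A

The displacement current equals the charging current C dV/dt. With C = ε₀A/d = (8.85×10^-12)(4.37×10^-4)/(1.35×10^-3) = 2.865×10^-12 F, I_d = (2.865×10^-12)(5.33×10^5) = 1.53×10^-6 A.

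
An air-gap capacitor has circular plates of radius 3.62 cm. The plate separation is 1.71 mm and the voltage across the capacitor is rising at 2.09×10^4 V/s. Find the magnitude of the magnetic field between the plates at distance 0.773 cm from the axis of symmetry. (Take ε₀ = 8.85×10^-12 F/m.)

5.25×10^-13 T

dE/dt = (dV/dt)/d = 1.222×10^7 V/(m·s); I_d = ε₀(πR²)(dE/dt) = (8.85×10^-12)(4.117×10^-3)(1.222×10^7) = 4.452×10^-7 A.
∮B·dl = μ₀ I_d,enc with I_d,enc = I_d r²/R² = 2.030×10^-8 A; so B = μ₀ I_d,enc/(2πr) = 5.25×10^-13 T.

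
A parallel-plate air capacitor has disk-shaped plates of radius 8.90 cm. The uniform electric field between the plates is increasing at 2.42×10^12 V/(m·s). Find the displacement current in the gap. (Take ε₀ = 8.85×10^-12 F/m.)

0.533 A

The displacement current is ε₀ times dΦ_E/dt = ε₀ A dE/dt = (8.85×10^-12)(0.02488)(2.42×10^12) = 0.533 A.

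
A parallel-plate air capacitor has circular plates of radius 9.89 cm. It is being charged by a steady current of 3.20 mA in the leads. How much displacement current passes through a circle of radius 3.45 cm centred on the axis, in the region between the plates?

3.89×10^-4 A

Between the plates the displacement current equals the wire current: I_d = 3.20 mA = 3.20×10^-3 A.
Since J_d is uniform, the enclosed fraction is (r/R)² = 0.1217, giving I_d,enc = 3.89×10^-4 A.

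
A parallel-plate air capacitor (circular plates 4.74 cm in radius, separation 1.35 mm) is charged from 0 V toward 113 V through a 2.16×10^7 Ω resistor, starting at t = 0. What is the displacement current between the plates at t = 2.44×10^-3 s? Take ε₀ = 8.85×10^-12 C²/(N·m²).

C = ε₀A/d = (8.85×10^-12)(7.058×10^-3)/(1.35×10^-3) = 4.627×10^-11 F, so τ = RC = 9.994×10^-4 s.
The conduction current is I(t) = (V₀/R) e^(−t/τ), and the displacement current between the plates equals it.
t/τ = 2.441; I_d = (113/2.16×10^7) · e^(−2.441) = (5.231×10^-6)(0.08707) = 4.55×10^-7 A.

4.55×10^-7 A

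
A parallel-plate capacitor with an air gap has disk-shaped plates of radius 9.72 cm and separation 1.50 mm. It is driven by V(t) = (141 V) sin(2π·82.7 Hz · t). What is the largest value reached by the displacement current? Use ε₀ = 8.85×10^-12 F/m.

1.28×10^-5 A

The displacement current equals the conduction current C dV/dt, which peaks at C V₀ ω.
With C = ε₀A/d = (8.85×10^-12)(0.02968)/(1.50×10^-3) = 1.751×10^-10 F and ω = 2πf = 519.6 rad/s, I_d,max = (1.751×10^-10)(141)(519.6) = 1.28×10^-5 A.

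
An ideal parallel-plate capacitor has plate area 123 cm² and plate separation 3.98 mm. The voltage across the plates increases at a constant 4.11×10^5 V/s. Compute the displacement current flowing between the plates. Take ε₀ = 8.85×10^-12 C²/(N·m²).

1.12×10^-5 A

The displacement current equals the charging current C dV/dt. With C = ε₀A/d = (8.85×10^-12)(0.0123)/(3.98×10^-3) = 2.735×10^-11 F, I_d = (2.735×10^-11)(4.11×10^5) = 1.12×10^-5 A.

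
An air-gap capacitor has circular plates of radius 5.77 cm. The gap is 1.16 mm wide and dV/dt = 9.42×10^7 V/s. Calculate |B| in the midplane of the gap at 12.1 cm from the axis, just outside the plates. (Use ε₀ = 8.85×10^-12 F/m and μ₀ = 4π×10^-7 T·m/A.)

With E = V/d, dE/dt = 8.121×10^10 V/(m·s) and πR² = 0.01046 m², giving I_d = ε₀ πR² dE/dt = 7.518×10^-3 A.
With r > R the enclosed displacement current is the full I_d; B = μ₀ I_d / (2πr) = 1.24×10^-8 T.

1.24×10^-8 T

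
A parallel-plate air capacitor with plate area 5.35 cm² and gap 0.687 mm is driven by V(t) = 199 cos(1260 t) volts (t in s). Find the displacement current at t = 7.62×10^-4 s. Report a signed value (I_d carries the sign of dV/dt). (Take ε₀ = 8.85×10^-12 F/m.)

-1.42×10^-6 A

C = ε₀A/d = (8.85×10^-12)(5.35×10^-4)/(6.87×10^-4) = 6.892×10^-12 F. dV/dt = V₀ω·−sin(ωt); at ωt = 0.96012 rad this factor is -0.8193.
I_d = C dV/dt = (6.892×10^-12)(199)(1260)(-0.8193) = -1.42×10^-6 A.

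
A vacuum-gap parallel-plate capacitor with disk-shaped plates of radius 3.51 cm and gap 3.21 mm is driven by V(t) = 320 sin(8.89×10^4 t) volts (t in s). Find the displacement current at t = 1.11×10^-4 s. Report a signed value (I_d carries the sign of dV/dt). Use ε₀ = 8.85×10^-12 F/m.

-2.74×10^-4 A

dV/dt = (320)(8.89×10^4)·cos(9.8679) = -2.570×10^7 V/s.
I_d = C dV/dt with C = ε₀A/d = (8.85×10^-12)(3.870×10^-3)/(3.21×10^-3) = 1.067×10^-11 F, so I_d = (1.067×10^-11)(-2.570×10^7) = -2.74×10^-4 A.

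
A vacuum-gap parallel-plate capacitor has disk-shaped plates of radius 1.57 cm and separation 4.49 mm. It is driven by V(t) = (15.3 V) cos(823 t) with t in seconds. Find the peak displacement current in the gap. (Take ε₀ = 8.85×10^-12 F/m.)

(dE/dt)_max = V₀ω/d = 2.804×10^6 V/(m·s); ω = 823 rad/s.
I_d,max = ε₀ A (dE/dt)_max = (8.85×10^-12)(7.744×10^-4)(2.804×10^6) = 1.92×10^-8 A.

1.92×10^-8 A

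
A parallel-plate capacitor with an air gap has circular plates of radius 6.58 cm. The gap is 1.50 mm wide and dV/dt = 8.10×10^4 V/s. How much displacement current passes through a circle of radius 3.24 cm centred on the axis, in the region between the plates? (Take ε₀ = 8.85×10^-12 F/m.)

dE/dt = (dV/dt)/d = 5.400×10^7 V/(m·s); I_d = ε₀(πR²)(dE/dt) = (8.85×10^-12)(0.01360)(5.400×10^7) = 6.499×10^-6 A.
Since J_d is uniform, the enclosed fraction is (r/R)² = 0.2425, giving I_d,enc = 1.58×10^-6 A.

1.58×10^-6 A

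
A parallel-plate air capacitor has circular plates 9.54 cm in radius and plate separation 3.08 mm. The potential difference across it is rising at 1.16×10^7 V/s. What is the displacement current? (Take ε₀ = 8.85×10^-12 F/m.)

9.53×10^-4 A

E = V/d so dE/dt = (dV/dt)/d = 3.766×10^9 V/(m·s), and I_d = ε₀ A dE/dt = (8.85×10^-12)(0.02859)(3.766×10^9) = 9.53×10^-4 A.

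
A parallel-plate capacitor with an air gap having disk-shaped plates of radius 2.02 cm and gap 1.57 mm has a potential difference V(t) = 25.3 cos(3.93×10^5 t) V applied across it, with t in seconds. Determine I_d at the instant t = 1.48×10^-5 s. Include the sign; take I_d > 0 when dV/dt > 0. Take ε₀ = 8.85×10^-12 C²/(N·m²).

C = ε₀A/d = (8.85×10^-12)(1.282×10^-3)/(1.57×10^-3) = 7.227×10^-12 F. dV/dt = V₀ω·−sin(ωt); at ωt = 5.8164 rad this factor is 0.4500.
I_d = C dV/dt = (7.227×10^-12)(25.3)(3.93×10^5)(0.4500) = 3.23×10^-5 A.

3.23×10^-5 A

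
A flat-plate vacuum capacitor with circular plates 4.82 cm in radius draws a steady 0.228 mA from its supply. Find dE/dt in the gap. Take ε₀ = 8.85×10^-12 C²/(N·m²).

The displacement current between the plates equals the conduction current, I_d = 0.228 mA.
Then dE/dt = I_d/(ε₀A) = 3.53×10^9 V/(m·s).

3.53×10^9 V/(m·s)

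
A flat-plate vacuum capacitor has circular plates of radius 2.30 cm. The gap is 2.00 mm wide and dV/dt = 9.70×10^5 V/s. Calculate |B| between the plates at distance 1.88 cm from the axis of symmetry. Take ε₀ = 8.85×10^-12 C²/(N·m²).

dE/dt = (dV/dt)/d = 4.850×10^8 V/(m·s); I_d = ε₀(πR²)(dE/dt) = (8.85×10^-12)(1.662×10^-3)(4.850×10^8) = 7.134×10^-6 A.
An Ampèrian loop of radius r encloses a fraction (r/R)² of I_d. Then B·2πr = μ₀ I_d (r/R)², giving B = μ₀ I_d r/(2πR²) = 5.07×10^-11 T.

5.07×10^-11 T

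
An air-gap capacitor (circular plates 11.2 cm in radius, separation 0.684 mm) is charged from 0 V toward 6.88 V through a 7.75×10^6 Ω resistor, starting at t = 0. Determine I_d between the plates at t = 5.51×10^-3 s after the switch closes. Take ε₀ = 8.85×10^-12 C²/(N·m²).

2.20×10^-7 A

With C = ε₀A/d = (8.85×10^-12)(0.03941)/(6.84×10^-4) = 5.099×10^-10 F, the time constant is τ = RC = 3.952×10^-3 s, so t/τ = 1.394 and e^(−t/τ) = 0.2481.
I_d = I_cond = (V₀/R) e^(−t/τ) = (8.877×10^-7)(0.2481) = 2.20×10^-7 A.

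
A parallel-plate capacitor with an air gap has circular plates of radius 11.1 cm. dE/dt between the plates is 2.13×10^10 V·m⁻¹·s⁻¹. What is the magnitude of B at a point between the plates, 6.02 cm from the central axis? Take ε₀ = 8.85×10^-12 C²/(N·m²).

7.13×10^-9 T

Total displacement current: I_d = ε₀(πR²)(dE/dt) = (8.85×10^-12)(0.03871)(2.13×10^10) = 7.297×10^-3 A.
An Ampèrian loop of radius r encloses a fraction (r/R)² of I_d. Then B·2πr = μ₀ I_d (r/R)², giving B = μ₀ I_d r/(2πR²) = 7.13×10^-9 T.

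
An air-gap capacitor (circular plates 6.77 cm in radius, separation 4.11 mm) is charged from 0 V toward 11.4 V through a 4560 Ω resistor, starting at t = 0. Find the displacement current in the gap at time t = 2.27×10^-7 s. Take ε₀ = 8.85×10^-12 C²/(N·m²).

With C = ε₀A/d = (8.85×10^-12)(0.01440)/(4.11×10^-3) = 3.101×10^-11 F, the time constant is τ = RC = 1.414×10^-7 s, so t/τ = 1.605 and e^(−t/τ) = 0.2009.
I_d = I_cond = (V₀/R) e^(−t/τ) = (2.500×10^-3)(0.2009) = 5.02×10^-4 A.

5.02×10^-4 A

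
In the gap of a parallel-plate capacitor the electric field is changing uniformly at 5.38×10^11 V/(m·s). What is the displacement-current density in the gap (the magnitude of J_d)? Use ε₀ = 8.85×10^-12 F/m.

J_d = ε₀ dE/dt = (8.85×10^-12)(5.38×10^11) = 4.76 A/m².

4.76 A/m²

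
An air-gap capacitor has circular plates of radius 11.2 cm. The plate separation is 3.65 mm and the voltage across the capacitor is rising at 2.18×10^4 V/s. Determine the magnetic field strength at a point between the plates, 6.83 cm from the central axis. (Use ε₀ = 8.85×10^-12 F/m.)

2.27×10^-12 T

With E = V/d, dE/dt = 5.973×10^6 V/(m·s) and πR² = 0.03941 m², giving I_d = ε₀ πR² dE/dt = 2.083×10^-6 A.
An Ampèrian loop of radius r encloses a fraction (r/R)² of I_d. Then B·2πr = μ₀ I_d (r/R)², giving B = μ₀ I_d r/(2πR²) = 2.27×10^-12 T.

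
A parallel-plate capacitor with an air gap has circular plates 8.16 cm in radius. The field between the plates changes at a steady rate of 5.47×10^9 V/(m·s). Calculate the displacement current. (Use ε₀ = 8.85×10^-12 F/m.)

I_d = ε₀ A (dE/dt) = (8.85×10^-12)(0.02092 m²)(5.47×10^9) = 1.01×10^-3 A.

1.01×10^-3 A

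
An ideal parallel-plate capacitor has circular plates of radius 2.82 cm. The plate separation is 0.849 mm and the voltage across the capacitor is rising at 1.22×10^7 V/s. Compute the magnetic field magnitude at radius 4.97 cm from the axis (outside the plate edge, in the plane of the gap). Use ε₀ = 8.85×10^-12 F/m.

1.28×10^-9 T

I_d = C dV/dt with C = ε₀πR²/d = 2.604×10^-11 F, so I_d = (2.604×10^-11)(1.22×10^7) = 3.177×10^-4 A.
Outside the plates the loop encloses all of I_d, so B·2πr = μ₀ I_d and B = 1.28×10^-9 T.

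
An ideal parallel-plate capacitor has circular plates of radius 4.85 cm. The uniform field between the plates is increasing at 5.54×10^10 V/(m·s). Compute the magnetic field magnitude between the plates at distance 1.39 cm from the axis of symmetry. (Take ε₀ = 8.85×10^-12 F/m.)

Through the whole plate area (πR² = 7.390×10^-3 m²), I_d = ε₀ πR² dE/dt = 3.623×10^-3 A.
For r < R the Ampère–Maxwell law gives B(2πr) = μ₀ I_d (r²/R²), so B = μ₀ I_d r/(2πR²) = (4π×10^-7)(3.623×10^-3)(0.0139)/(2π·0.0485²) = 4.28×10^-9 T.

4.28×10^-9 T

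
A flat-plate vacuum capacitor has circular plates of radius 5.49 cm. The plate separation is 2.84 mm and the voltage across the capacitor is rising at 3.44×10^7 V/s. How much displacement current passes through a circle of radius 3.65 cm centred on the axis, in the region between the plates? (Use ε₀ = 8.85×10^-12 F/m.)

4.49×10^-4 A

With E = V/d, dE/dt = 1.211×10^10 V/(m·s) and πR² = 9.469×10^-3 m², giving I_d = ε₀ πR² dE/dt = 1.015×10^-3 A.
Through an area πr² the displacement current is I_d·(πr²/πR²) = I_d (r/R)² = 4.49×10^-4 A.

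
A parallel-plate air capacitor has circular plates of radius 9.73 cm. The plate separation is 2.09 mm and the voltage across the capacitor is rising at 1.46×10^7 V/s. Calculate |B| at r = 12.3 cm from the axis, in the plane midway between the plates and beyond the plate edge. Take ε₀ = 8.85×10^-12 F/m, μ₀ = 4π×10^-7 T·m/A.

2.99×10^-9 T

dE/dt = (dV/dt)/d = 6.986×10^9 V/(m·s); I_d = ε₀(πR²)(dE/dt) = (8.85×10^-12)(0.02974)(6.986×10^9) = 1.839×10^-3 A.
Outside the plates the loop encloses all of I_d, so B·2πr = μ₀ I_d and B = 2.99×10^-9 T.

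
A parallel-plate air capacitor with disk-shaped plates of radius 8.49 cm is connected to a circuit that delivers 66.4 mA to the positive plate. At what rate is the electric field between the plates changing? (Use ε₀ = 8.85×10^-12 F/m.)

The displacement current between the plates equals the conduction current, I_d = 66.4 mA.
Inverting I_d = ε₀ A dE/dt gives dE/dt = 0.0664 / (8.85×10^-12 · 0.02264) = 3.31×10^11 V/(m·s).

3.31×10^11 V/(m·s)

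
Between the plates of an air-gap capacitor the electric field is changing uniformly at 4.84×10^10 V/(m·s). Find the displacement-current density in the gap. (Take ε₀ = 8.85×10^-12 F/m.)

0.428 A/m²

J_d = ε₀ ∂E/∂t, so J_d = 0.428 A/m².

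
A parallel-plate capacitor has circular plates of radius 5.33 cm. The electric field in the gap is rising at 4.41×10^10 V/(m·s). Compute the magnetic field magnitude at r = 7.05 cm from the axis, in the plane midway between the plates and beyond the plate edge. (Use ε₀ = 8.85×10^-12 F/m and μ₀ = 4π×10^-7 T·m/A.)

Through the whole plate area (πR² = 8.925×10^-3 m²), I_d = ε₀ πR² dE/dt = 3.483×10^-3 A.
For r ≥ R the full I_d is enclosed: B = μ₀ I_d/(2πr) = (4π×10^-7)(3.483×10^-3)/(2π·0.0705) = 9.88×10^-9 T.

9.88×10^-9 T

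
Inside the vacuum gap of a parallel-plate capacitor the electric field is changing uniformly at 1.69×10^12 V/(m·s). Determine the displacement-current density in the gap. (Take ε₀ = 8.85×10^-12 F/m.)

The displacement-current density is ε₀ ∂E/∂t = (8.85×10^-12)(1.69×10^12) = 15.0 A/m².

15.0 A/m²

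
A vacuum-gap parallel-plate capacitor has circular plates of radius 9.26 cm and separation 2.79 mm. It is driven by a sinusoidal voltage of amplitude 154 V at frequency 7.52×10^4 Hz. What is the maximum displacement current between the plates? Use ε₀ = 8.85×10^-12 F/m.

6.22×10^-3 A

(dE/dt)_max = V₀ω/d = 2.608×10^10 V/(m·s); ω = 2πf = 4.725×10^5 rad/s.
I_d,max = ε₀ A (dE/dt)_max = (8.85×10^-12)(0.02694)(2.608×10^10) = 6.22×10^-3 A.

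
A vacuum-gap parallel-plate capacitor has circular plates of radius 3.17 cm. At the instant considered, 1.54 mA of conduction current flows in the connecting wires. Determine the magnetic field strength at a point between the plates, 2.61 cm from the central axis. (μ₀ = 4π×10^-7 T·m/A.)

8.00×10^-9 T

By continuity the displacement current in the gap matches the conduction current: I_d = 1.54×10^-3 A.
An Ampèrian loop of radius r encloses a fraction (r/R)² of I_d. Then B·2πr = μ₀ I_d (r/R)², giving B = μ₀ I_d r/(2πR²) = 8.00×10^-9 T.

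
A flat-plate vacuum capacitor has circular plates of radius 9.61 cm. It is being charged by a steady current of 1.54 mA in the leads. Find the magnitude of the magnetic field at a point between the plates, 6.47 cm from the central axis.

Between the plates the displacement current equals the wire current: I_d = 1.54 mA = 1.54×10^-3 A.
∮B·dl = μ₀ I_d,enc with I_d,enc = I_d r²/R² = 6.980×10^-4 A; so B = μ₀ I_d,enc/(2πr) = 2.16×10^-9 T.

2.16×10^-9 T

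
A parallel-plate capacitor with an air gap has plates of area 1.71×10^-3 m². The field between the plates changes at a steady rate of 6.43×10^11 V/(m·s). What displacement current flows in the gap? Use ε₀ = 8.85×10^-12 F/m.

9.73×10^-3 A

The displacement current is ε₀ times dΦ_E/dt = ε₀ A dE/dt = (8.85×10^-12)(1.71×10^-3)(6.43×10^11) = 9.73×10^-3 A.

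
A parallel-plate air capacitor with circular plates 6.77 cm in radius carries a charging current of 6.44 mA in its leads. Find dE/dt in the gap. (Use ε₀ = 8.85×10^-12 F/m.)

Charge continuity gives I_d = I = 6.44×10^-3 A between the plates.
Inverting I_d = ε₀ A dE/dt gives dE/dt = 6.44×10^-3 / (8.85×10^-12 · 0.01440) = 5.05×10^10 V/(m·s).

5.05×10^10 V/(m·s)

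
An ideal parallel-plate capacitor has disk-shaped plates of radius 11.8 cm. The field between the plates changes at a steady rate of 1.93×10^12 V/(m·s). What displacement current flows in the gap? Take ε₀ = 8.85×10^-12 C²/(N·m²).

0.747 A

I_d = ε₀ A (dE/dt) = (8.85×10^-12)(0.04374 m²)(1.93×10^12) = 0.747 A.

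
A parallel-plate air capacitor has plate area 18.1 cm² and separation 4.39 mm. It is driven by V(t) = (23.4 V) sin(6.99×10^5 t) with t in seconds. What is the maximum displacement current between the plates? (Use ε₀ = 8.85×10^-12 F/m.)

(dE/dt)_max = V₀ω/d = 3.726×10^9 V/(m·s); ω = 6.99×10^5 rad/s.
I_d,max = ε₀ A (dE/dt)_max = (8.85×10^-12)(1.81×10^-3)(3.726×10^9) = 5.97×10^-5 A.

5.97×10^-5 A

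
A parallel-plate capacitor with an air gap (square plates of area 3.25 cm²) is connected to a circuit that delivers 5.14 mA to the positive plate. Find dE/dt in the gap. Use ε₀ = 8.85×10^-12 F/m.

1.79×10^12 V/(m·s)

Charge continuity gives I_d = I = 5.14×10^-3 A between the plates.
Then dE/dt = I_d/(ε₀A) = 1.79×10^12 V/(m·s).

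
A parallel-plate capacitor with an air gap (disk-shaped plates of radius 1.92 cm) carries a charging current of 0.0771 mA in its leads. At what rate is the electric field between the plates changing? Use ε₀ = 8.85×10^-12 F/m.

Charge continuity gives I_d = I = 7.71×10^-5 A between the plates.
Then dE/dt = I_d/(ε₀A) = 7.52×10^9 V/(m·s).

7.52×10^9 V/(m·s)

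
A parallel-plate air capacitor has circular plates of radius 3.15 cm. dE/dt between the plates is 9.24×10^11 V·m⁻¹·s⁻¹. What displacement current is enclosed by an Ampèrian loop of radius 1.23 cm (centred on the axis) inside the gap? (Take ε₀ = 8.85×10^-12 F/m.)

3.89×10^-3 A

Through the whole plate area (πR² = 3.117×10^-3 m²), I_d = ε₀ πR² dE/dt = 0.02549 A.
The field is uniform, so I_d,enc = I_d (r/R)² = (0.02549)(1.23/3.15)² = 3.89×10^-3 A.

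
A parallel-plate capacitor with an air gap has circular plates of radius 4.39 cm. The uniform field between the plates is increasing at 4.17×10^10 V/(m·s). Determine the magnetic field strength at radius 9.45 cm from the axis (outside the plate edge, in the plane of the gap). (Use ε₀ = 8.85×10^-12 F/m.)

Total displacement current: I_d = ε₀(πR²)(dE/dt) = (8.85×10^-12)(6.055×10^-3)(4.17×10^10) = 2.235×10^-3 A.
Outside the plates the loop encloses all of I_d, so B·2πr = μ₀ I_d and B = 4.73×10^-9 T.

4.73×10^-9 T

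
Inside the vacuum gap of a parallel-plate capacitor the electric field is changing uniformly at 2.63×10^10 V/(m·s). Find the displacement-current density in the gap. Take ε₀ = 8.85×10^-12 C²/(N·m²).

J_d = ε₀ dE/dt = (8.85×10^-12)(2.63×10^10) = 0.233 A/m².

0.233 A/m²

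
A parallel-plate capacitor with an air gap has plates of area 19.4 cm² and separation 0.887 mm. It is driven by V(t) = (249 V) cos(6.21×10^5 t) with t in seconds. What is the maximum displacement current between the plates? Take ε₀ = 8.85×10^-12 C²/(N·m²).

The displacement current equals the conduction current C dV/dt, which peaks at C V₀ ω.
With C = ε₀A/d = (8.85×10^-12)(1.94×10^-3)/(8.87×10^-4) = 1.936×10^-11 F and ω = 6.21×10^5 rad/s, I_d,max = (1.936×10^-11)(249)(6.21×10^5) = 2.99×10^-3 A.

2.99×10^-3 A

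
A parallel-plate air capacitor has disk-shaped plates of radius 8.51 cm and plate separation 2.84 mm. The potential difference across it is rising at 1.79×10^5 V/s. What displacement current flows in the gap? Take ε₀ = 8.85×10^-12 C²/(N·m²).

1.27×10^-5 A

The field between the plates is E = V/d, so dE/dt = (1.79×10^5)/(2.84×10^-3 m) = 6.303×10^7 V/(m·s).
I_d = ε₀ A (dE/dt) = (8.85×10^-12)(0.02275)(6.303×10^7) = 1.27×10^-5 A.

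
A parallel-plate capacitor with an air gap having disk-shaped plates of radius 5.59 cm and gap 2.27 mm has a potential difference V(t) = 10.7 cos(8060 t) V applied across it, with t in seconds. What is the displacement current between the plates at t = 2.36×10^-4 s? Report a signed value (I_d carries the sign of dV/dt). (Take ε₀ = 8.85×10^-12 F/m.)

-3.12×10^-6 A

dE/dt = (V₀ω/d)·−sin(ωt) with ωt = 1.90216 rad: (10.7)(8060)(-0.9456)/(2.27×10^-3) = -3.593×10^7 V/(m·s).
I_d = ε₀ A dE/dt = (8.85×10^-12)(9.817×10^-3)(-3.593×10^7) = -3.12×10^-6 A.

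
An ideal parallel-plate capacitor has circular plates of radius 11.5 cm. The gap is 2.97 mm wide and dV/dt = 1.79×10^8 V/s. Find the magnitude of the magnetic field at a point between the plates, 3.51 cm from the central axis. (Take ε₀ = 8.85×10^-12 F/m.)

I_d = C dV/dt with C = ε₀πR²/d = 1.238×10^-10 F, so I_d = (1.238×10^-10)(1.79×10^8) = 0.02216 A.
For r < R the Ampère–Maxwell law gives B(2πr) = μ₀ I_d (r²/R²), so B = μ₀ I_d r/(2πR²) = (4π×10^-7)(0.02216)(0.0351)/(2π·0.115²) = 1.18×10^-8 T.

1.18×10^-8 T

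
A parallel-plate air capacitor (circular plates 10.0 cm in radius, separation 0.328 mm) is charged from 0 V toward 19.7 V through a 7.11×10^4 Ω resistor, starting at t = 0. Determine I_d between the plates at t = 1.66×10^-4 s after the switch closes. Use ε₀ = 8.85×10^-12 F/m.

1.76×10^-5 A

C = ε₀A/d = (8.85×10^-12)(0.03142)/(3.28×10^-4) = 8.478×10^-10 F and τ = RC = 6.028×10^-5 s. I_d in the gap equals the RC charging current.
I_d(t) = (V₀/R) e^(−t/τ) = 2.771×10^-4 · e^(−2.754) = 1.76×10^-5 A.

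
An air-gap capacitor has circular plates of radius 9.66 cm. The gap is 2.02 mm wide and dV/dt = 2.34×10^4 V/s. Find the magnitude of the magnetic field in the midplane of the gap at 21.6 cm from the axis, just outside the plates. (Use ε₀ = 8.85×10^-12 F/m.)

With E = V/d, dE/dt = 1.158×10^7 V/(m·s) and πR² = 0.02932 m², giving I_d = ε₀ πR² dE/dt = 3.005×10^-6 A.
For r ≥ R the full I_d is enclosed: B = μ₀ I_d/(2πr) = (4π×10^-7)(3.005×10^-6)/(2π·0.216) = 2.78×10^-12 T.

2.78×10^-12 T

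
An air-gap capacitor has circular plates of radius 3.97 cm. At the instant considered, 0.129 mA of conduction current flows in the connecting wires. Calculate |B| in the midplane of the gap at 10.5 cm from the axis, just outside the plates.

2.46×10^-10 T

No conduction current crosses the gap, so I_d there equals the 1.29×10^-4 A in the leads.
With r > R the enclosed displacement current is the full I_d; B = μ₀ I_d / (2πr) = 2.46×10^-10 T.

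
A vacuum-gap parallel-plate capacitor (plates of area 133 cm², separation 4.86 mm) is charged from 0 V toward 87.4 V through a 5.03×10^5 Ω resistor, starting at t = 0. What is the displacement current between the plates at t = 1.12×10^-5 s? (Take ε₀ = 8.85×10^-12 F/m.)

With C = ε₀A/d = (8.85×10^-12)(0.0133)/(4.86×10^-3) = 2.422×10^-11 F, the time constant is τ = RC = 1.218×10^-5 s, so t/τ = 0.9195 and e^(−t/τ) = 0.3987.
I_d = I_cond = (V₀/R) e^(−t/τ) = (1.738×10^-4)(0.3987) = 6.93×10^-5 A.

6.93×10^-5 A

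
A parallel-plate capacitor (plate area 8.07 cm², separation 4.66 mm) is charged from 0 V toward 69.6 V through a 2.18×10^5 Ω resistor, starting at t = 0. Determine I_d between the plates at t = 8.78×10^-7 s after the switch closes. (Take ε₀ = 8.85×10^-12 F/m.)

With C = ε₀A/d = (8.85×10^-12)(8.07×10^-4)/(4.66×10^-3) = 1.533×10^-12 F, the time constant is τ = RC = 3.342×10^-7 s, so t/τ = 2.627 and e^(−t/τ) = 0.07230.
I_d = I_cond = (V₀/R) e^(−t/τ) = (3.193×10^-4)(0.07230) = 2.31×10^-5 A.

2.31×10^-5 A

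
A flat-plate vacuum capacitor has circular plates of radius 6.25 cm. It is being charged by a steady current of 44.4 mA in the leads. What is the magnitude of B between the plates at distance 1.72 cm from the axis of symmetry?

3.91×10^-8 T

By continuity the displacement current in the gap matches the conduction current: I_d = 0.0444 A.
∮B·dl = μ₀ I_d,enc with I_d,enc = I_d r²/R² = 3.363×10^-3 A; so B = μ₀ I_d,enc/(2πr) = 3.91×10^-8 T.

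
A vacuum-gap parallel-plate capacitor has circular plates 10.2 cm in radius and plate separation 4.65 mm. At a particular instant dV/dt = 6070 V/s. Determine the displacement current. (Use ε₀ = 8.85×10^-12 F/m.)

E = V/d so dE/dt = (dV/dt)/d = 1.305×10^6 V/(m·s), and I_d = ε₀ A dE/dt = (8.85×10^-12)(0.03269)(1.305×10^6) = 3.78×10^-7 A.

3.78×10^-7 A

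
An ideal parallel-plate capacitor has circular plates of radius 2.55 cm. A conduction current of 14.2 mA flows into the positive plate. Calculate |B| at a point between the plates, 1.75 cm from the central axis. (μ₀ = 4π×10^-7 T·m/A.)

7.64×10^-8 T

By continuity the displacement current in the gap matches the conduction current: I_d = 0.0142 A.
An Ampèrian loop of radius r encloses a fraction (r/R)² of I_d. Then B·2πr = μ₀ I_d (r/R)², giving B = μ₀ I_d r/(2πR²) = 7.64×10^-8 T.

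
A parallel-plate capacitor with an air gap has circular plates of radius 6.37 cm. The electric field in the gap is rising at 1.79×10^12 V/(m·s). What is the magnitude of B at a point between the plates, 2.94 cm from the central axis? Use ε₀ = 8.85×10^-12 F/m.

Total displacement current: I_d = ε₀(πR²)(dE/dt) = (8.85×10^-12)(0.01275)(1.79×10^12) = 0.2020 A.
For r < R the Ampère–Maxwell law gives B(2πr) = μ₀ I_d (r²/R²), so B = μ₀ I_d r/(2πR²) = (4π×10^-7)(0.2020)(0.0294)/(2π·0.0637²) = 2.93×10^-7 T.

2.93×10^-7 T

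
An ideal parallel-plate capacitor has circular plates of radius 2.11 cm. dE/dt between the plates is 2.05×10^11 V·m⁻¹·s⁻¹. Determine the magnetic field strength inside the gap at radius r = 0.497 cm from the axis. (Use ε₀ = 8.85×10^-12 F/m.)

5.67×10^-9 T

Through the whole plate area (πR² = 1.399×10^-3 m²), I_d = ε₀ πR² dE/dt = 2.538×10^-3 A.
∮B·dl = μ₀ I_d,enc with I_d,enc = I_d r²/R² = 1.408×10^-4 A; so B = μ₀ I_d,enc/(2πr) = 5.67×10^-9 T.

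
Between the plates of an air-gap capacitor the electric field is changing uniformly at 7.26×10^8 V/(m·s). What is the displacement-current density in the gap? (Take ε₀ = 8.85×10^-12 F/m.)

J_d = ε₀ ∂E/∂t, so J_d = 6.43×10^-3 A/m².

6.43×10^-3 A/m²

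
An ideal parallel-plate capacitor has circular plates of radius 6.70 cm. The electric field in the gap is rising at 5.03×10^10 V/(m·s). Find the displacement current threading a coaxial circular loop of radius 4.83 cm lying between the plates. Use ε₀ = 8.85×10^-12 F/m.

3.26×10^-3 A

Total displacement current: I_d = ε₀(πR²)(dE/dt) = (8.85×10^-12)(0.01410)(5.03×10^10) = 6.277×10^-3 A.
Since J_d is uniform, the enclosed fraction is (r/R)² = 0.5197, giving I_d,enc = 3.26×10^-3 A.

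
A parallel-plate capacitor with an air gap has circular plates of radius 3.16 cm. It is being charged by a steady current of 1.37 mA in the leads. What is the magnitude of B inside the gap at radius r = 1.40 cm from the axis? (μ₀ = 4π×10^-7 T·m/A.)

By continuity the displacement current in the gap matches the conduction current: I_d = 1.37×10^-3 A.
For r < R the Ampère–Maxwell law gives B(2πr) = μ₀ I_d (r²/R²), so B = μ₀ I_d r/(2πR²) = (4π×10^-7)(1.37×10^-3)(0.0140)/(2π·0.0316²) = 3.84×10^-9 T.

3.84×10^-9 T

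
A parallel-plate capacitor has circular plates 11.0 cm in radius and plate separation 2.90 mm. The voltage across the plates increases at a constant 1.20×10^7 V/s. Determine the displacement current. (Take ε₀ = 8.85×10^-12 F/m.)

1.39×10^-3 A

C = ε₀A/d = (8.85×10^-12)(0.03801)/(2.90×10^-3) = 1.160×10^-10 F.
I_d = C dV/dt = (1.160×10^-10)(1.20×10^7) = 1.39×10^-3 A.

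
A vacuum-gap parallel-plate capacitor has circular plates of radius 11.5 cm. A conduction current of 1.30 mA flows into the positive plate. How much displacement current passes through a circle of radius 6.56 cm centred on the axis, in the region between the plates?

4.23×10^-4 A

Between the plates the displacement current equals the wire current: I_d = 1.30 mA = 1.30×10^-3 A.
Since J_d is uniform, the enclosed fraction is (r/R)² = 0.3254, giving I_d,enc = 4.23×10^-4 A.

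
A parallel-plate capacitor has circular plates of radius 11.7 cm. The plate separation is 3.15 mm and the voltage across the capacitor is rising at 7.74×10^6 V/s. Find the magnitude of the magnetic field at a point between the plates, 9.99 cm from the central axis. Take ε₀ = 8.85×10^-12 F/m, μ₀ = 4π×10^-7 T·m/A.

With E = V/d, dE/dt = 2.457×10^9 V/(m·s) and πR² = 0.04301 m², giving I_d = ε₀ πR² dE/dt = 9.352×10^-4 A.
∮B·dl = μ₀ I_d,enc with I_d,enc = I_d r²/R² = 6.818×10^-4 A; so B = μ₀ I_d,enc/(2πr) = 1.36×10^-9 T.

1.36×10^-9 T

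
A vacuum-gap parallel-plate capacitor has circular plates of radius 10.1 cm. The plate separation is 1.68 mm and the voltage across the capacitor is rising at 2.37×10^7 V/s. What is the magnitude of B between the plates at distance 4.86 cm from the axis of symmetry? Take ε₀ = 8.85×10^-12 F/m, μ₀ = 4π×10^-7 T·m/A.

3.81×10^-9 T

I_d = C dV/dt with C = ε₀πR²/d = 1.688×10^-10 F, so I_d = (1.688×10^-10)(2.37×10^7) = 4.001×10^-3 A.
An Ampèrian loop of radius r encloses a fraction (r/R)² of I_d. Then B·2πr = μ₀ I_d (r/R)², giving B = μ₀ I_d r/(2πR²) = 3.81×10^-9 T.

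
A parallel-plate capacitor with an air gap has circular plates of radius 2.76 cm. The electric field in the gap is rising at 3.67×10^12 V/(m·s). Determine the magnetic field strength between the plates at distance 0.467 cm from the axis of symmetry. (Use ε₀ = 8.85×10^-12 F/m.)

Through the whole plate area (πR² = 2.393×10^-3 m²), I_d = ε₀ πR² dE/dt = 0.07772 A.
For r < R the Ampère–Maxwell law gives B(2πr) = μ₀ I_d (r²/R²), so B = μ₀ I_d r/(2πR²) = (4π×10^-7)(0.07772)(4.67×10^-3)/(2π·0.0276²) = 9.53×10^-8 T.

9.53×10^-8 T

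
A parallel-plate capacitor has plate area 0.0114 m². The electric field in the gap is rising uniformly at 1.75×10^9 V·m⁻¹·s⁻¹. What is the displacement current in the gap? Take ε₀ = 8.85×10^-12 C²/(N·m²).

1.77×10^-4 A

The displacement current is ε₀ times dΦ_E/dt = ε₀ A dE/dt = (8.85×10^-12)(0.0114)(1.75×10^9) = 1.77×10^-4 A.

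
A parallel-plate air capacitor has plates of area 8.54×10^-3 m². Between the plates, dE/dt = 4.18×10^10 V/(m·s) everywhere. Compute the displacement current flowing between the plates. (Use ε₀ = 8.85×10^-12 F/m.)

3.16×10^-3 A

I_d = ε₀ A (dE/dt) = (8.85×10^-12)(8.54×10^-3 m²)(4.18×10^10) = 3.16×10^-3 A.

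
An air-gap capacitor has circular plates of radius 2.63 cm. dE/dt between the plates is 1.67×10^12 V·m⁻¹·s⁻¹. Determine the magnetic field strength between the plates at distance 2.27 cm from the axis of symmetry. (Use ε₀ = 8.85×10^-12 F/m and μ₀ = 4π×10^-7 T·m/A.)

2.11×10^-7 T

Total displacement current: I_d = ε₀(πR²)(dE/dt) = (8.85×10^-12)(2.173×10^-3)(1.67×10^12) = 0.03212 A.
For r < R the Ampère–Maxwell law gives B(2πr) = μ₀ I_d (r²/R²), so B = μ₀ I_d r/(2πR²) = (4π×10^-7)(0.03212)(0.0227)/(2π·0.0263²) = 2.11×10^-7 T.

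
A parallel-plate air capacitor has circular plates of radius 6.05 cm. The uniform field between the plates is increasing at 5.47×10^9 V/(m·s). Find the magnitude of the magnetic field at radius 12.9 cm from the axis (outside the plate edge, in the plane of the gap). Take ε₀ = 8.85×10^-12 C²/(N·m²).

Through the whole plate area (πR² = 0.01150 m²), I_d = ε₀ πR² dE/dt = 5.567×10^-4 A.
With r > R the enclosed displacement current is the full I_d; B = μ₀ I_d / (2πr) = 8.63×10^-10 T.

8.63×10^-10 T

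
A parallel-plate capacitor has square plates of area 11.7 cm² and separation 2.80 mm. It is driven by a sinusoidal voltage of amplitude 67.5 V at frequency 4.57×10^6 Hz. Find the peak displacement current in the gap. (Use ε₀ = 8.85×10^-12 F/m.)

7.17×10^-3 A

The displacement current equals the conduction current C dV/dt, which peaks at C V₀ ω.
With C = ε₀A/d = (8.85×10^-12)(1.17×10^-3)/(2.80×10^-3) = 3.698×10^-12 F and ω = 2πf = 2.871×10^7 rad/s, I_d,max = (3.698×10^-12)(67.5)(2.871×10^7) = 7.17×10^-3 A.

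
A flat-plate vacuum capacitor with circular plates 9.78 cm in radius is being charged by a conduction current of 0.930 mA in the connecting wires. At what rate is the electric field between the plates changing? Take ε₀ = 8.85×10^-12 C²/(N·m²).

3.50×10^9 V/(m·s)

By continuity, I_d in the gap equals the 0.930 mA flowing in the wire.
Since I_d = ε₀ A dE/dt, dE/dt = I_d/(ε₀A) = (9.30×10^-4)/((8.85×10^-12)(0.03005)) = 3.50×10^9 V/(m·s).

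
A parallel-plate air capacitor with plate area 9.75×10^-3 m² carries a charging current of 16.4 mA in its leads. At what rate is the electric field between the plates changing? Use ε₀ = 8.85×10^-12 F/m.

1.90×10^11 V/(m·s)

Charge continuity gives I_d = I = 0.0164 A between the plates.
Inverting I_d = ε₀ A dE/dt gives dE/dt = 0.0164 / (8.85×10^-12 · 9.75×10^-3) = 1.90×10^11 V/(m·s).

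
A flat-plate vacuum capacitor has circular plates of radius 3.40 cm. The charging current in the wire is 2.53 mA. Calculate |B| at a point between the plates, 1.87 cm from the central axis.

Between the plates the displacement current equals the wire current: I_d = 2.53 mA = 2.53×10^-3 A.
For r < R the Ampère–Maxwell law gives B(2πr) = μ₀ I_d (r²/R²), so B = μ₀ I_d r/(2πR²) = (4π×10^-7)(2.53×10^-3)(0.0187)/(2π·0.0340²) = 8.19×10^-9 T.

8.19×10^-9 T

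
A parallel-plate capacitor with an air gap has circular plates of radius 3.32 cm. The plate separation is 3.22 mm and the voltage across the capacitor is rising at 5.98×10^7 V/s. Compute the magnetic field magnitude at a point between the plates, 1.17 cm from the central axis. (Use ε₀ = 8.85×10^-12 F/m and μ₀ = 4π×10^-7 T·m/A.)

1.21×10^-9 T

dE/dt = (dV/dt)/d = 1.857×10^10 V/(m·s); I_d = ε₀(πR²)(dE/dt) = (8.85×10^-12)(3.463×10^-3)(1.857×10^10) = 5.691×10^-4 A.
For r < R the Ampère–Maxwell law gives B(2πr) = μ₀ I_d (r²/R²), so B = μ₀ I_d r/(2πR²) = (4π×10^-7)(5.691×10^-4)(0.0117)/(2π·0.0332²) = 1.21×10^-9 T.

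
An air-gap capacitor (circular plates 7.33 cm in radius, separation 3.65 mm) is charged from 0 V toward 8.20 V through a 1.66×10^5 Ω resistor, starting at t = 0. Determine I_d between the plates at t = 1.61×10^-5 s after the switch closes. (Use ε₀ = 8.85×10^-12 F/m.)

C = ε₀A/d = (8.85×10^-12)(0.01688)/(3.65×10^-3) = 4.093×10^-11 F, so τ = RC = 6.794×10^-6 s.
The conduction current is I(t) = (V₀/R) e^(−t/τ), and the displacement current between the plates equals it.
t/τ = 2.370; I_d = (8.20/1.66×10^5) · e^(−2.370) = (4.940×10^-5)(0.09348) = 4.62×10^-6 A.

4.62×10^-6 A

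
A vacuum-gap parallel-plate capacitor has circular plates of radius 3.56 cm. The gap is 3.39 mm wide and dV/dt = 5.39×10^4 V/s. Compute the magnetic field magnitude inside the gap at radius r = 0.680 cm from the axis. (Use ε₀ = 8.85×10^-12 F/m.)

6.01×10^-13 T

With E = V/d, dE/dt = 1.590×10^7 V/(m·s) and πR² = 3.982×10^-3 m², giving I_d = ε₀ πR² dE/dt = 5.603×10^-7 A.
For r < R the Ampère–Maxwell law gives B(2πr) = μ₀ I_d (r²/R²), so B = μ₀ I_d r/(2πR²) = (4π×10^-7)(5.603×10^-7)(6.80×10^-3)/(2π·0.0356²) = 6.01×10^-13 T.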